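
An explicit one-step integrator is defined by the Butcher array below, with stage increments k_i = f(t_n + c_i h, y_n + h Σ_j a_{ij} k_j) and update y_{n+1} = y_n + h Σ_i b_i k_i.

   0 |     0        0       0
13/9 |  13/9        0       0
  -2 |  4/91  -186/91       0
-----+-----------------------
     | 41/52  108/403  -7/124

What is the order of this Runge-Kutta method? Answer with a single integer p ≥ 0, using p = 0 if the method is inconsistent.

b = (41/52, 108/403, -7/124)
c = (0, 13/9, -2)
Ac = (0, 0, -62/21)
Σ b_i: 41/52·1 + 108/403·1 + (-7/124)·1 = 1 ✓
b·c: 108/403·13/9 + (-7/124)·(-2) = 1/2 ✓
b·c²: 108/403·169/81 + (-7/124)·4 = 1/3 ✓
b·Ac: (-7/124)·(-62/21) = 1/6 ✓; 3 stages ⇒ order 3.

3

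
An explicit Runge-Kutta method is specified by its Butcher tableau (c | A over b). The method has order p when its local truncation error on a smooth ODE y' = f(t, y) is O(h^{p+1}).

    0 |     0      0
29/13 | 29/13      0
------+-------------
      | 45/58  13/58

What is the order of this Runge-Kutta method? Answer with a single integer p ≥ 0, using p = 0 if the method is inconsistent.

b = (45/58, 13/58)
c = (0, 29/13)
Σ b_i: 45/58·1 + 13/58·1 = 1 ✓
b·c: 13/58·29/13 = 1/2 ✓; 2 stages ⇒ order 2.

2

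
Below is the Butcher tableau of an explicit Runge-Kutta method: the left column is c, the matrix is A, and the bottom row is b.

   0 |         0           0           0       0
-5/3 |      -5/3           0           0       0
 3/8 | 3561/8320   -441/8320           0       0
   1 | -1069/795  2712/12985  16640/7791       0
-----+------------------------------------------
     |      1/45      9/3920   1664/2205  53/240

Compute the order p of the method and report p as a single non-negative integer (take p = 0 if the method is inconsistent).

4

b = (1/45, 9/3920, 1664/2205, 53/240)
c = (0, -5/3, 3/8, 1)
Ac = (0, 0, 147/1664, 24/53)
Σ b_i: 1/45·1 + 9/3920·1 + 1664/2205·1 + 53/240·1 = 1 ✓
b·c: 9/3920·(-5/3) + 1664/2205·3/8 + 53/240·1 = 1/2 ✓
b·c²: 9/3920·25/9 + 1664/2205·9/64 + 53/240·1 = 1/3 ✓
b·Ac: 1664/2205·147/1664 + 53/240·24/53 = 1/6 ✓
b·c³: 9/3920·(-125/27) + 1664/2205·27/512 + 53/240·1 = 1/4 ✓
b·(c∘Ac): 1664/2205·441/13312 + 53/240·24/53 = 1/8 ✓
b·Ac²: 1664/2205·(-245/1664) + 53/240·140/159 = 1/12 ✓
b·A²c: 53/240·10/53 = 1/24 ✓; 4 stages ⇒ order 4.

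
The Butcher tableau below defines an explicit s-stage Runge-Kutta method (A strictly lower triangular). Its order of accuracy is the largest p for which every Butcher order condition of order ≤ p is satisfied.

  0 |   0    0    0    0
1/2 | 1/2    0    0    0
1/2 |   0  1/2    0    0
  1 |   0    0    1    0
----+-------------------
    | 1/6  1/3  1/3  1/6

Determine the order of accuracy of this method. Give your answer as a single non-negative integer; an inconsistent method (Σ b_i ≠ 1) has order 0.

b = (1/6, 1/3, 1/3, 1/6)
c = (0, 1/2, 1/2, 1)
Ac = (0, 0, 1/4, 1/2)
Σ b_i: 1/6·1 + 1/3·1 + 1/3·1 + 1/6·1 = 1 ✓
b·c: 1/3·1/2 + 1/3·1/2 + 1/6·1 = 1/2 ✓
b·c²: 1/3·1/4 + 1/3·1/4 + 1/6·1 = 1/3 ✓
b·Ac: 1/3·1/4 + 1/6·1/2 = 1/6 ✓
b·c³: 1/3·1/8 + 1/3·1/8 + 1/6·1 = 1/4 ✓
b·(c∘Ac): 1/3·1/8 + 1/6·1/2 = 1/8 ✓
b·Ac²: 1/3·1/8 + 1/6·1/4 = 1/12 ✓
b·A²c: 1/6·1/4 = 1/24 ✓; 4 stages ⇒ order 4.

4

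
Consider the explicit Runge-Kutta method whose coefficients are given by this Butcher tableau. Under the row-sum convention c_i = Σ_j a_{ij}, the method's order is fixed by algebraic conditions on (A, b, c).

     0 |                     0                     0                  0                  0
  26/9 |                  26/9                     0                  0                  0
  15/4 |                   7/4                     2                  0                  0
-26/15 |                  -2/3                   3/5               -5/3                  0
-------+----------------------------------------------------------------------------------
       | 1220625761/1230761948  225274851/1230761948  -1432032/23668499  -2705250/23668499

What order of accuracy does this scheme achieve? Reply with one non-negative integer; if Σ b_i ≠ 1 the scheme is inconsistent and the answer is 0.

b = (1220625761/1230761948, 225274851/1230761948, -1432032/23668499, -2705250/23668499)
c = (0, 26/9, 15/4, -26/15)
Ac = (0, 0, 52/9, -271/60)
Σ b_i: 1220625761/1230761948·1 + 225274851/1230761948·1 + (-1432032/23668499)·1 + (-2705250/23668499)·1 = 1 ✓
b·c: 225274851/1230761948·26/9 + (-1432032/23668499)·15/4 + (-2705250/23668499)·(-26/15) = 1/2 ✓
b·c²: 225274851/1230761948·676/81 + (-1432032/23668499)·225/16 + (-2705250/23668499)·676/225 = 1/3 ✓
b·Ac: (-1432032/23668499)·52/9 + (-2705250/23668499)·(-271/60) = 1/6 ✓
b·c³: 225274851/1230761948·17576/729 + (-1432032/23668499)·3375/64 + (-2705250/23668499)·(-17576/3375) = 774346499/426032982 ≠ 1/4 ⇒ order 3.
b·(c∘Ac): (-1432032/23668499)·65/3 + (-2705250/23668499)·3523/450 = -156619385/71005497 ≠ 1/8
b·Ac²: (-1432032/23668499)·1352/81 + (-2705250/23668499)·(-39809/2160) = 5606377021/5112395784 ≠ 1/12
b·A²c: (-2705250/23668499)·(-260/27) = 234455000/213016491 ≠ 1/24

3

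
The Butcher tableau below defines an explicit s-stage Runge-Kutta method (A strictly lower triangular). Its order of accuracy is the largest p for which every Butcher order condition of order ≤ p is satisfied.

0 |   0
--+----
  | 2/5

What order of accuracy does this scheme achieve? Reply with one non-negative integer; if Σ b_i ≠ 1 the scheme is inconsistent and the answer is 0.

0

b = (2/5)
c = (0)
Σ b_i: 2/5·1 = 2/5 ≠ 1 ⇒ order 0.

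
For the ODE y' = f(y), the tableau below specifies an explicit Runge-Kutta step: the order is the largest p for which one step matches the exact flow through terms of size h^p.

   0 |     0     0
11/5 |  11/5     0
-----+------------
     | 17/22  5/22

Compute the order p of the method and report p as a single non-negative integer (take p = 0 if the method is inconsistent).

2

b = (17/22, 5/22)
c = (0, 11/5)
Σ b_i: 17/22·1 + 5/22·1 = 1 ✓
b·c: 5/22·11/5 = 1/2 ✓; 2 stages ⇒ order 2.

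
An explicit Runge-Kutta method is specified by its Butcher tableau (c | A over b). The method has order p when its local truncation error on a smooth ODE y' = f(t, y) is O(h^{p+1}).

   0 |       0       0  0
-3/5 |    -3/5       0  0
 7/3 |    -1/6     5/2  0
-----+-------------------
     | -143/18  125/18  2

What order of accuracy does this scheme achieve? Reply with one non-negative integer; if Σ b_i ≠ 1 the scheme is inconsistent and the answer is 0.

2

b = (-143/18, 125/18, 2)
c = (0, -3/5, 7/3)
Ac = (0, 0, -3/2)
Σ b_i: (-143/18)·1 + 125/18·1 + 2·1 = 1 ✓
b·c: 125/18·(-3/5) + 2·7/3 = 1/2 ✓
b·c²: 125/18·9/25 + 2·49/9 = 241/18 ≠ 1/3 ⇒ order 2.
b·Ac: 2·(-3/2) = -3 ≠ 1/6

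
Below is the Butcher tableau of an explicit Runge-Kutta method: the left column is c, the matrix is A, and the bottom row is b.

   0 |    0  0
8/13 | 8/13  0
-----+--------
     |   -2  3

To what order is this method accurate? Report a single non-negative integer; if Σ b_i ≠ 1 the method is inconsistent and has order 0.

b = (-2, 3)
c = (0, 8/13)
Σ b_i: (-2)·1 + 3·1 = 1 ✓
b·c: 3·8/13 = 24/13 ≠ 1/2 ⇒ order 1.

1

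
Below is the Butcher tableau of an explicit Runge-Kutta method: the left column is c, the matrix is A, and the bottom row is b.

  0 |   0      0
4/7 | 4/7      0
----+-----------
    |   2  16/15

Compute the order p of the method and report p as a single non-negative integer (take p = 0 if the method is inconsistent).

b = (2, 16/15)
c = (0, 4/7)
Σ b_i: 2·1 + 16/15·1 = 46/15 ≠ 1 ⇒ order 0.

0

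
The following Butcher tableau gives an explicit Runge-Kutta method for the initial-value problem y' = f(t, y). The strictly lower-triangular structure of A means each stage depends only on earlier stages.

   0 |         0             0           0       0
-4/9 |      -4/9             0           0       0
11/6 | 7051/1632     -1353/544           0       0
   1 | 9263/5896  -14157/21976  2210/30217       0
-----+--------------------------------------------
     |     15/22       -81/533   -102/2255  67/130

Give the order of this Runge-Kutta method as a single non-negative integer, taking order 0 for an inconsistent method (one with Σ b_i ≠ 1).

4

b = (15/22, -81/533, -102/2255, 67/130)
c = (0, -4/9, 11/6, 1)
Ac = (0, 0, 451/408, 169/402)
Σ b_i: 15/22·1 + (-81/533)·1 + (-102/2255)·1 + 67/130·1 = 1 ✓
b·c: (-81/533)·(-4/9) + (-102/2255)·11/6 + 67/130·1 = 1/2 ✓
b·c²: (-81/533)·16/81 + (-102/2255)·121/36 + 67/130·1 = 1/3 ✓
b·Ac: (-102/2255)·451/408 + 67/130·169/402 = 1/6 ✓
b·c³: (-81/533)·(-64/729) + (-102/2255)·1331/216 + 67/130·1 = 1/4 ✓
b·(c∘Ac): (-102/2255)·4961/2448 + 67/130·169/402 = 1/8 ✓
b·Ac²: (-102/2255)·(-451/918) + 67/130·143/1206 = 1/12 ✓
b·A²c: 67/130·65/804 = 1/24 ✓; 4 stages ⇒ order 4.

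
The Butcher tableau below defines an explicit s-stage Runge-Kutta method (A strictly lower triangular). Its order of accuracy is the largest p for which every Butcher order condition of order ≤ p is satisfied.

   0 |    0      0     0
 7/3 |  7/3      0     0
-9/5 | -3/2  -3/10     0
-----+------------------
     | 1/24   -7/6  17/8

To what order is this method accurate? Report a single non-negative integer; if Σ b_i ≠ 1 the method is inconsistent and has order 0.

1

b = (1/24, -7/6, 17/8)
c = (0, 7/3, -9/5)
Ac = (0, 0, -7/10)
Σ b_i: 1/24·1 + (-7/6)·1 + 17/8·1 = 1 ✓
b·c: (-7/6)·7/3 + 17/8·(-9/5) = -2357/360 ≠ 1/2 ⇒ order 1.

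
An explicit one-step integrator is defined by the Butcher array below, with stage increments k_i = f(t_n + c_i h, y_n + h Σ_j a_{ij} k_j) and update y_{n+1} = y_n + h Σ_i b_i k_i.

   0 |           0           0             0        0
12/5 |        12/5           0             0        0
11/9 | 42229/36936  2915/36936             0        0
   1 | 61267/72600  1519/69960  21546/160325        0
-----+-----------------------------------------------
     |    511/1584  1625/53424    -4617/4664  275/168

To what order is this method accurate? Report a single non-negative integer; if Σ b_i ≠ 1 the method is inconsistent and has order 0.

b = (511/1584, 1625/53424, -4617/4664, 275/168)
c = (0, 12/5, 11/9, 1)
Ac = (0, 0, 583/3078, 119/550)
Σ b_i: 511/1584·1 + 1625/53424·1 + (-4617/4664)·1 + 275/168·1 = 1 ✓
b·c: 1625/53424·12/5 + (-4617/4664)·11/9 + 275/168·1 = 1/2 ✓
b·c²: 1625/53424·144/25 + (-4617/4664)·121/81 + 275/168·1 = 1/3 ✓
b·Ac: (-4617/4664)·583/3078 + 275/168·119/550 = 1/6 ✓
b·c³: 1625/53424·1728/125 + (-4617/4664)·1331/729 + 275/168·1 = 1/4 ✓
b·(c∘Ac): (-4617/4664)·6413/27702 + 275/168·119/550 = 1/8 ✓
b·Ac²: (-4617/4664)·1166/2565 + 275/168·448/1375 = 1/12 ✓
b·A²c: 275/168·7/275 = 1/24 ✓; 4 stages ⇒ order 4.

4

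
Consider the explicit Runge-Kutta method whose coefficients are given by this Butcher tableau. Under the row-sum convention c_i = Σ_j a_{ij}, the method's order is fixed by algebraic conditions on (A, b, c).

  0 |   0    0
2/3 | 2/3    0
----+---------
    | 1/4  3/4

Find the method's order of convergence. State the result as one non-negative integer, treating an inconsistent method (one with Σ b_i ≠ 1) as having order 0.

2

b = (1/4, 3/4)
c = (0, 2/3)
Σ b_i: 1/4·1 + 3/4·1 = 1 ✓
b·c: 3/4·2/3 = 1/2 ✓; 2 stages ⇒ order 2.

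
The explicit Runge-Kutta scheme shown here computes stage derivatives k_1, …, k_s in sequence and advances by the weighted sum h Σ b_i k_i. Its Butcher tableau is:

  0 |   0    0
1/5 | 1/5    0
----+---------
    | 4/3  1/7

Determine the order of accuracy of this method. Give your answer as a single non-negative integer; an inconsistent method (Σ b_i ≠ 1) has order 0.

b = (4/3, 1/7)
c = (0, 1/5)
Σ b_i: 4/3·1 + 1/7·1 = 31/21 ≠ 1 ⇒ order 0.

0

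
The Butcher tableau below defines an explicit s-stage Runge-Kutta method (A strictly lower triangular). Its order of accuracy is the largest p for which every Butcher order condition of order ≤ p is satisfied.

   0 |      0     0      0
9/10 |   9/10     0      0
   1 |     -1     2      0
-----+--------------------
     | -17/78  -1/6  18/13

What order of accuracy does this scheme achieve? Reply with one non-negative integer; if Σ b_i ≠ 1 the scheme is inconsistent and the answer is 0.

1

b = (-17/78, -1/6, 18/13)
c = (0, 9/10, 1)
Ac = (0, 0, 9/5)
Σ b_i: (-17/78)·1 + (-1/6)·1 + 18/13·1 = 1 ✓
b·c: (-1/6)·9/10 + 18/13·1 = 321/260 ≠ 1/2 ⇒ order 1.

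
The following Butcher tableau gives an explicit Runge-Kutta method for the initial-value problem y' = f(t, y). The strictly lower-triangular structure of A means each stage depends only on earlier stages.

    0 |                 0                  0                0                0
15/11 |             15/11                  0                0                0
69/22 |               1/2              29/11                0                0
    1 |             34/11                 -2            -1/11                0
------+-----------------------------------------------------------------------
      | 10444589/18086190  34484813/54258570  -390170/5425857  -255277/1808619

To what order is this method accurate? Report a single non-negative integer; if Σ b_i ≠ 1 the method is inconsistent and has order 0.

b = (10444589/18086190, 34484813/54258570, -390170/5425857, -255277/1808619)
c = (0, 15/11, 69/22, 1)
Ac = (0, 0, 435/121, -729/242)
Σ b_i: 10444589/18086190·1 + 34484813/54258570·1 + (-390170/5425857)·1 + (-255277/1808619)·1 = 1 ✓
b·c: 34484813/54258570·15/11 + (-390170/5425857)·69/22 + (-255277/1808619)·1 = 1/2 ✓
b·c²: 34484813/54258570·225/121 + (-390170/5425857)·4761/484 + (-255277/1808619)·1 = 1/3 ✓
b·Ac: (-390170/5425857)·435/121 + (-255277/1808619)·(-729/242) = 1/6 ✓
b·c³: 34484813/54258570·3375/1331 + (-390170/5425857)·328509/10648 + (-255277/1808619)·1 = -654847423/875371596 ≠ 1/4 ⇒ order 3.
b·(c∘Ac): (-390170/5425857)·30015/2662 + (-255277/1808619)·(-729/242) = -56260139/145895266 ≠ 1/8
b·Ac²: (-390170/5425857)·6525/1331 + (-255277/1808619)·(-24561/5324) = 87132709/291790532 ≠ 1/12
b·A²c: (-255277/1808619)·(-435/1331) = 3365015/72947633 ≠ 1/24

3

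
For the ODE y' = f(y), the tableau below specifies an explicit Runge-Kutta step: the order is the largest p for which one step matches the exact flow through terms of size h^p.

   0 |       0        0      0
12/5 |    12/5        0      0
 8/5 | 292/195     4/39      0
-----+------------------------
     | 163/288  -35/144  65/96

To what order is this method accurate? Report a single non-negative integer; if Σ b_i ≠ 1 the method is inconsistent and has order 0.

3

b = (163/288, -35/144, 65/96)
c = (0, 12/5, 8/5)
Ac = (0, 0, 16/65)
Σ b_i: 163/288·1 + (-35/144)·1 + 65/96·1 = 1 ✓
b·c: (-35/144)·12/5 + 65/96·8/5 = 1/2 ✓
b·c²: (-35/144)·144/25 + 65/96·64/25 = 1/3 ✓
b·Ac: 65/96·16/65 = 1/6 ✓; 3 stages ⇒ order 3.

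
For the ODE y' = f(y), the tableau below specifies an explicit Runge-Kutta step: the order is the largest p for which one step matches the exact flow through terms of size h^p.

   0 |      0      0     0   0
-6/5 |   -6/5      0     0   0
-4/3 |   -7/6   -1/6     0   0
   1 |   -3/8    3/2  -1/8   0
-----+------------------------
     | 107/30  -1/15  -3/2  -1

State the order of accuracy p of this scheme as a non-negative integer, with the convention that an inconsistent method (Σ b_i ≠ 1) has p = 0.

1

b = (107/30, -1/15, -3/2, -1)
c = (0, -6/5, -4/3, 1)
Ac = (0, 0, 1/5, -49/30)
Σ b_i: 107/30·1 + (-1/15)·1 + (-3/2)·1 + (-1)·1 = 1 ✓
b·c: (-1/15)·(-6/5) + (-3/2)·(-4/3) + (-1)·1 = 27/25 ≠ 1/2 ⇒ order 1.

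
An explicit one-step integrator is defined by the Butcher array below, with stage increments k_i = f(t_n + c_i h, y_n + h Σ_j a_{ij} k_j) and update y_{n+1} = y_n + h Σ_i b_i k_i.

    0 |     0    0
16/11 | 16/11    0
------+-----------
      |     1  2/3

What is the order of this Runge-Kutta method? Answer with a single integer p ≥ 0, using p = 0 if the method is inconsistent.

0

b = (1, 2/3)
c = (0, 16/11)
Σ b_i: 1·1 + 2/3·1 = 5/3 ≠ 1 ⇒ order 0.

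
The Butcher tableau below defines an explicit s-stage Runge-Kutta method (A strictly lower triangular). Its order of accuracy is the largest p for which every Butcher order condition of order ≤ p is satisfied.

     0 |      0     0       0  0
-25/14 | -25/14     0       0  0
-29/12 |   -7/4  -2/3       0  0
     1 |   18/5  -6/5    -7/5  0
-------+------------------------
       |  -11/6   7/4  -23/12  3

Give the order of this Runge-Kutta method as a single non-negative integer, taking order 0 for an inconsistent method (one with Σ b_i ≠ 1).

1

b = (-11/6, 7/4, -23/12, 3)
c = (0, -25/14, -29/12, 1)
Ac = (0, 0, 25/21, 2321/420)
Σ b_i: (-11/6)·1 + 7/4·1 + (-23/12)·1 + 3·1 = 1 ✓
b·c: 7/4·(-25/14) + (-23/12)·(-29/12) + 3·1 = 649/144 ≠ 1/2 ⇒ order 1.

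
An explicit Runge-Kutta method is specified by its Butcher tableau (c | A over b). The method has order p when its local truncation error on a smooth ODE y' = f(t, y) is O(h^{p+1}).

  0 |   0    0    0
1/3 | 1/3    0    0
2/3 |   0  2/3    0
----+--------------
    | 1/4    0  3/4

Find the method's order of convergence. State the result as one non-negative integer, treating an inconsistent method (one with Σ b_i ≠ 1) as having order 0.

b = (1/4, 0, 3/4)
c = (0, 1/3, 2/3)
Ac = (0, 0, 2/9)
Σ b_i: 1/4·1 + 3/4·1 = 1 ✓
b·c: 3/4·2/3 = 1/2 ✓
b·c²: 3/4·4/9 = 1/3 ✓
b·Ac: 3/4·2/9 = 1/6 ✓; 3 stages ⇒ order 3.

3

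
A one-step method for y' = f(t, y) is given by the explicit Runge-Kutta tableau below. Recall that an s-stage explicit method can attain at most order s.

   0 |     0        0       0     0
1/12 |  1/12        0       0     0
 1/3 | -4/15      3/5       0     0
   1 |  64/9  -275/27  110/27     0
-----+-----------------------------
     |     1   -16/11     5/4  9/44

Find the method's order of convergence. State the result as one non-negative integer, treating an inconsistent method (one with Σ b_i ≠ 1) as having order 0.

b = (1, -16/11, 5/4, 9/44)
c = (0, 1/12, 1/3, 1)
Ac = (0, 0, 1/20, 55/108)
Σ b_i: 1·1 + (-16/11)·1 + 5/4·1 + 9/44·1 = 1 ✓
b·c: (-16/11)·1/12 + 5/4·1/3 + 9/44·1 = 1/2 ✓
b·c²: (-16/11)·1/144 + 5/4·1/9 + 9/44·1 = 1/3 ✓
b·Ac: 5/4·1/20 + 9/44·55/108 = 1/6 ✓
b·c³: (-16/11)·1/1728 + 5/4·1/27 + 9/44·1 = 1/4 ✓
b·(c∘Ac): 5/4·1/60 + 9/44·55/108 = 1/8 ✓
b·Ac²: 5/4·1/240 + 9/44·55/144 = 1/12 ✓
b·A²c: 9/44·11/54 = 1/24 ✓; 4 stages ⇒ order 4.

4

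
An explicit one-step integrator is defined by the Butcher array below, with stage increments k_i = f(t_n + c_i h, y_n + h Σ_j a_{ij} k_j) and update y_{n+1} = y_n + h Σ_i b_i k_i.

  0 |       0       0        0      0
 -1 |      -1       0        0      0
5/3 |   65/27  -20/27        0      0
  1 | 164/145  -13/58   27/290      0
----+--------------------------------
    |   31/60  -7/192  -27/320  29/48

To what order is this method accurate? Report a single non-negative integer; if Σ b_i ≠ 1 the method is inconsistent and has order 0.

b = (31/60, -7/192, -27/320, 29/48)
c = (0, -1, 5/3, 1)
Ac = (0, 0, 20/27, 11/29)
Σ b_i: 31/60·1 + (-7/192)·1 + (-27/320)·1 + 29/48·1 = 1 ✓
b·c: (-7/192)·(-1) + (-27/320)·5/3 + 29/48·1 = 1/2 ✓
b·c²: (-7/192)·1 + (-27/320)·25/9 + 29/48·1 = 1/3 ✓
b·Ac: (-27/320)·20/27 + 29/48·11/29 = 1/6 ✓
b·c³: (-7/192)·(-1) + (-27/320)·125/27 + 29/48·1 = 1/4 ✓
b·(c∘Ac): (-27/320)·100/81 + 29/48·11/29 = 1/8 ✓
b·Ac²: (-27/320)·(-20/27) + 29/48·1/29 = 1/12 ✓
b·A²c: 29/48·2/29 = 1/24 ✓; 4 stages ⇒ order 4.

4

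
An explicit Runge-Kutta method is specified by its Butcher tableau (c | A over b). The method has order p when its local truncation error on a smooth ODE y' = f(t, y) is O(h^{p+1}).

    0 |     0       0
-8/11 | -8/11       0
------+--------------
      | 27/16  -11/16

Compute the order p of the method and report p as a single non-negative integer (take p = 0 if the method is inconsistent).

2

b = (27/16, -11/16)
c = (0, -8/11)
Σ b_i: 27/16·1 + (-11/16)·1 = 1 ✓
b·c: (-11/16)·(-8/11) = 1/2 ✓; 2 stages ⇒ order 2.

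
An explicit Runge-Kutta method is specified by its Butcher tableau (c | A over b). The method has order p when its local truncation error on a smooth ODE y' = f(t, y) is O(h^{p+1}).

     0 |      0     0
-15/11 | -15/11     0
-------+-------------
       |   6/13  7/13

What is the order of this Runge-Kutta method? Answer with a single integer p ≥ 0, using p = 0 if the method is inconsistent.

1

b = (6/13, 7/13)
c = (0, -15/11)
Σ b_i: 6/13·1 + 7/13·1 = 1 ✓
b·c: 7/13·(-15/11) = -105/143 ≠ 1/2 ⇒ order 1.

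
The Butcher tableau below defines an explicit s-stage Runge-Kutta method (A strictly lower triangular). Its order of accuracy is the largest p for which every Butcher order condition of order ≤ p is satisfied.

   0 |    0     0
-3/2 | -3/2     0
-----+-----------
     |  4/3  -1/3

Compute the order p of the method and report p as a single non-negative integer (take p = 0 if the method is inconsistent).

b = (4/3, -1/3)
c = (0, -3/2)
Σ b_i: 4/3·1 + (-1/3)·1 = 1 ✓
b·c: (-1/3)·(-3/2) = 1/2 ✓; 2 stages ⇒ order 2.

2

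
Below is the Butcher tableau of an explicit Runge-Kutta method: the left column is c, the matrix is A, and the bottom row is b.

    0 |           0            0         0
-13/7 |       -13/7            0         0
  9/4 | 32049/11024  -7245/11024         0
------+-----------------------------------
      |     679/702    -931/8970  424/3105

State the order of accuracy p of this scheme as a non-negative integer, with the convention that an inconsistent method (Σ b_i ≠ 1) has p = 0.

b = (679/702, -931/8970, 424/3105)
c = (0, -13/7, 9/4)
Ac = (0, 0, 1035/848)
Σ b_i: 679/702·1 + (-931/8970)·1 + 424/3105·1 = 1 ✓
b·c: (-931/8970)·(-13/7) + 424/3105·9/4 = 1/2 ✓
b·c²: (-931/8970)·169/49 + 424/3105·81/16 = 1/3 ✓
b·Ac: 424/3105·1035/848 = 1/6 ✓; 3 stages ⇒ order 3.

3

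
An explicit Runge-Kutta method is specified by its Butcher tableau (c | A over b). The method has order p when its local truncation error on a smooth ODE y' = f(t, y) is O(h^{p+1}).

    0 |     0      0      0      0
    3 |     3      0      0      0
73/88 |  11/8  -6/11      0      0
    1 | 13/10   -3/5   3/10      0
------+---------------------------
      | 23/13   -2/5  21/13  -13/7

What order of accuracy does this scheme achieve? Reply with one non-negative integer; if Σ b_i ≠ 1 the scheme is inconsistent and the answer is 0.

b = (23/13, -2/5, 21/13, -13/7)
c = (0, 3, 73/88, 1)
Ac = (0, 0, -18/11, -273/176)
Σ b_i: 23/13·1 + (-2/5)·1 + 21/13·1 + (-13/7)·1 = 513/455 ≠ 1 ⇒ order 0.

0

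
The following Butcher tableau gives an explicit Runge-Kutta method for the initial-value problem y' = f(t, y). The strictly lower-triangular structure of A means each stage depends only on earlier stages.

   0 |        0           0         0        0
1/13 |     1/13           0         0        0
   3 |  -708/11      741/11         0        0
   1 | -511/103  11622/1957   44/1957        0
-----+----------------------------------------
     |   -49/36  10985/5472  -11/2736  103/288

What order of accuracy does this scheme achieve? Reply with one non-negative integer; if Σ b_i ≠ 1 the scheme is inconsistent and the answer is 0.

4

b = (-49/36, 10985/5472, -11/2736, 103/288)
c = (0, 1/13, 3, 1)
Ac = (0, 0, 57/11, 54/103)
Σ b_i: (-49/36)·1 + 10985/5472·1 + (-11/2736)·1 + 103/288·1 = 1 ✓
b·c: 10985/5472·1/13 + (-11/2736)·3 + 103/288·1 = 1/2 ✓
b·c²: 10985/5472·1/169 + (-11/2736)·9 + 103/288·1 = 1/3 ✓
b·Ac: (-11/2736)·57/11 + 103/288·54/103 = 1/6 ✓
b·c³: 10985/5472·1/2197 + (-11/2736)·27 + 103/288·1 = 1/4 ✓
b·(c∘Ac): (-11/2736)·171/11 + 103/288·54/103 = 1/8 ✓
b·Ac²: (-11/2736)·57/143 + 103/288·318/1339 = 1/12 ✓
b·A²c: 103/288·12/103 = 1/24 ✓; 4 stages ⇒ order 4.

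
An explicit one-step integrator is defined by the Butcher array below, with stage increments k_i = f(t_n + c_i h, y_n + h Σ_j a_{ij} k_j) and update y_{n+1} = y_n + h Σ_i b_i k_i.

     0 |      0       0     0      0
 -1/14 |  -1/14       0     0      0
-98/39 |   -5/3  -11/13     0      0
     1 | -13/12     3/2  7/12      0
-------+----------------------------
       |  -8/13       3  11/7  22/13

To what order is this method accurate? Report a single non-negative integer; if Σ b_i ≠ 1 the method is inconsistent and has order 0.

0

b = (-8/13, 3, 11/7, 22/13)
c = (0, -1/14, -98/39, 1)
Ac = (0, 0, 11/182, -5153/3276)
Σ b_i: (-8/13)·1 + 3·1 + 11/7·1 + 22/13·1 = 514/91 ≠ 1 ⇒ order 0.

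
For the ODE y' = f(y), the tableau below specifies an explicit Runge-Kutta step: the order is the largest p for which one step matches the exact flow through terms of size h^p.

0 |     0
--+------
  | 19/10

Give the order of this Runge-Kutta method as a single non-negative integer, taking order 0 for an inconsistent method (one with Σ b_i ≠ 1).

0

b = (19/10)
c = (0)
Σ b_i: 19/10·1 = 19/10 ≠ 1 ⇒ order 0.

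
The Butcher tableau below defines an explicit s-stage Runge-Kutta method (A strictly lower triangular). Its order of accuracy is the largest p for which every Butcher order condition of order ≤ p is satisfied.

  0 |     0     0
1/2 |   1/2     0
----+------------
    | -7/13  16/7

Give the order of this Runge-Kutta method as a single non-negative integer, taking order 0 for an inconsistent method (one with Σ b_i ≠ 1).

b = (-7/13, 16/7)
c = (0, 1/2)
Σ b_i: (-7/13)·1 + 16/7·1 = 159/91 ≠ 1 ⇒ order 0.

0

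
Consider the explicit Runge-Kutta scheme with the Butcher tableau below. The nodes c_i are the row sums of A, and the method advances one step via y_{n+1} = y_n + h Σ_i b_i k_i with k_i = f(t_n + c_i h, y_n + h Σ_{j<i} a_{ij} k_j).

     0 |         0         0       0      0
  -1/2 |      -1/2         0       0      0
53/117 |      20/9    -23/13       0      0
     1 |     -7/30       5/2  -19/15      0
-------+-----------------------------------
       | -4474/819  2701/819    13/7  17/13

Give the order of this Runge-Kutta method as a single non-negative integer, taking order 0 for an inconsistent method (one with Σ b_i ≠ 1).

b = (-4474/819, 2701/819, 13/7, 17/13)
c = (0, -1/2, 53/117, 1)
Ac = (0, 0, 23/26, -12803/7020)
Σ b_i: (-4474/819)·1 + 2701/819·1 + 13/7·1 + 17/13·1 = 1 ✓
b·c: 2701/819·(-1/2) + 13/7·53/117 + 17/13·1 = 1/2 ✓
b·c²: 2701/819·1/4 + 13/7·2809/13689 + 17/13·1 = 74101/29484 ≠ 1/3 ⇒ order 2.
b·Ac: 13/7·23/26 + 17/13·(-12803/7020) = -474067/638820 ≠ 1/6

2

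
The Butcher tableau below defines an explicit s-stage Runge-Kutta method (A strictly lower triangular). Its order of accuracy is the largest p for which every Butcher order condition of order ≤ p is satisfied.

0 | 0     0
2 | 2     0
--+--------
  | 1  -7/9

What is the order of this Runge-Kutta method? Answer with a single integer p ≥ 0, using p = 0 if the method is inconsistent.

0

b = (1, -7/9)
c = (0, 2)
Σ b_i: 1·1 + (-7/9)·1 = 2/9 ≠ 1 ⇒ order 0.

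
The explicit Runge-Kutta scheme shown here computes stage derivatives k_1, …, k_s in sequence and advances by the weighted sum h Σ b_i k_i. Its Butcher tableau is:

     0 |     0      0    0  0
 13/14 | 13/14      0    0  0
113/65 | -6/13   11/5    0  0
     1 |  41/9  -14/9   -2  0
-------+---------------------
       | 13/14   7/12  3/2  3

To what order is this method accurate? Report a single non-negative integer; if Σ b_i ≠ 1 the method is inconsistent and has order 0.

b = (13/14, 7/12, 3/2, 3)
c = (0, 13/14, 113/65, 1)
Ac = (0, 0, 143/70, -2879/585)
Σ b_i: 13/14·1 + 7/12·1 + 3/2·1 + 3·1 = 505/84 ≠ 1 ⇒ order 0.

0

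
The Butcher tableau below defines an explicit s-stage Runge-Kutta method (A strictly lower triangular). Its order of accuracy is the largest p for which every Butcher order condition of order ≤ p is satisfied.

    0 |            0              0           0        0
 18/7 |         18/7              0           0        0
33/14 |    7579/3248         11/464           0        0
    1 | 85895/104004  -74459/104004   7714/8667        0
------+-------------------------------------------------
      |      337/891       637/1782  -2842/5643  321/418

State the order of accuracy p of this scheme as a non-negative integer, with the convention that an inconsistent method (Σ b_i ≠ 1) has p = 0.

4

b = (337/891, 637/1782, -2842/5643, 321/418)
c = (0, 18/7, 33/14, 1)
Ac = (0, 0, 99/1624, 55/214)
Σ b_i: 337/891·1 + 637/1782·1 + (-2842/5643)·1 + 321/418·1 = 1 ✓
b·c: 637/1782·18/7 + (-2842/5643)·33/14 + 321/418·1 = 1/2 ✓
b·c²: 637/1782·324/49 + (-2842/5643)·1089/196 + 321/418·1 = 1/3 ✓
b·Ac: (-2842/5643)·99/1624 + 321/418·55/214 = 1/6 ✓
b·c³: 637/1782·5832/343 + (-2842/5643)·35937/2744 + 321/418·1 = 1/4 ✓
b·(c∘Ac): (-2842/5643)·3267/22736 + 321/418·55/214 = 1/8 ✓
b·Ac²: (-2842/5643)·891/5684 + 321/418·407/1926 = 1/12 ✓
b·A²c: 321/418·209/3852 = 1/24 ✓; 4 stages ⇒ order 4.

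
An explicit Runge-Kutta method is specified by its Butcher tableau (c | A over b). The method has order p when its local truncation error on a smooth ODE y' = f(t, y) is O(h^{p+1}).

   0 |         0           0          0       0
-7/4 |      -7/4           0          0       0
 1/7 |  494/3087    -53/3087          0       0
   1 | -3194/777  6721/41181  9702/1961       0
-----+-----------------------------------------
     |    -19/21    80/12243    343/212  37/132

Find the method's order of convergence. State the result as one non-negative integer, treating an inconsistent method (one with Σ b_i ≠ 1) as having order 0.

4

b = (-19/21, 80/12243, 343/212, 37/132)
c = (0, -7/4, 1/7, 1)
Ac = (0, 0, 53/1764, 187/444)
Σ b_i: (-19/21)·1 + 80/12243·1 + 343/212·1 + 37/132·1 = 1 ✓
b·c: 80/12243·(-7/4) + 343/212·1/7 + 37/132·1 = 1/2 ✓
b·c²: 80/12243·49/16 + 343/212·1/49 + 37/132·1 = 1/3 ✓
b·Ac: 343/212·53/1764 + 37/132·187/444 = 1/6 ✓
b·c³: 80/12243·(-343/64) + 343/212·1/343 + 37/132·1 = 1/4 ✓
b·(c∘Ac): 343/212·53/12348 + 37/132·187/444 = 1/8 ✓
b·Ac²: 343/212·(-53/1008) + 37/132·1067/1776 = 1/12 ✓
b·A²c: 37/132·11/74 = 1/24 ✓; 4 stages ⇒ order 4.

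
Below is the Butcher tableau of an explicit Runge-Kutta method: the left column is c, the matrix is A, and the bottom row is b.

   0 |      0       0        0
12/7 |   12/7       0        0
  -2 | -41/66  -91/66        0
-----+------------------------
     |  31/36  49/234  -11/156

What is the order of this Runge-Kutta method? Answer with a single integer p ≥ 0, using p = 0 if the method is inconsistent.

3

b = (31/36, 49/234, -11/156)
c = (0, 12/7, -2)
Ac = (0, 0, -26/11)
Σ b_i: 31/36·1 + 49/234·1 + (-11/156)·1 = 1 ✓
b·c: 49/234·12/7 + (-11/156)·(-2) = 1/2 ✓
b·c²: 49/234·144/49 + (-11/156)·4 = 1/3 ✓
b·Ac: (-11/156)·(-26/11) = 1/6 ✓; 3 stages ⇒ order 3.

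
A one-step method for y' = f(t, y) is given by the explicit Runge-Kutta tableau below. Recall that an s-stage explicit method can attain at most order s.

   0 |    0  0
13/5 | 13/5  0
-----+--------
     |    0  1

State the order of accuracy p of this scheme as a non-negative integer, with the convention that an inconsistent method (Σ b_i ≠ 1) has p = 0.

1

b = (0, 1)
c = (0, 13/5)
Σ b_i: 1·1 = 1 ✓
b·c: 1·13/5 = 13/5 ≠ 1/2 ⇒ order 1.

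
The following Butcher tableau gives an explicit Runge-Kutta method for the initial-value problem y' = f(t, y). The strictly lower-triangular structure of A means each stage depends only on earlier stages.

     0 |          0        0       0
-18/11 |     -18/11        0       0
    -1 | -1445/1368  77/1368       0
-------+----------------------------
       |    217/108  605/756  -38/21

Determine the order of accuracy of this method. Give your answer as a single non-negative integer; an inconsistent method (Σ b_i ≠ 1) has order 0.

b = (217/108, 605/756, -38/21)
c = (0, -18/11, -1)
Ac = (0, 0, -7/76)
Σ b_i: 217/108·1 + 605/756·1 + (-38/21)·1 = 1 ✓
b·c: 605/756·(-18/11) + (-38/21)·(-1) = 1/2 ✓
b·c²: 605/756·324/121 + (-38/21)·1 = 1/3 ✓
b·Ac: (-38/21)·(-7/76) = 1/6 ✓; 3 stages ⇒ order 3.

3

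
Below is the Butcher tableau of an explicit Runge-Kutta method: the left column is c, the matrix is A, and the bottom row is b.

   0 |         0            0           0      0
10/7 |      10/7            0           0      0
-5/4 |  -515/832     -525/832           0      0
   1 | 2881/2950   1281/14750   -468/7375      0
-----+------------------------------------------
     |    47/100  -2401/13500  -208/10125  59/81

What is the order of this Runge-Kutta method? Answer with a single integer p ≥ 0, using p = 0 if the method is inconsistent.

b = (47/100, -2401/13500, -208/10125, 59/81)
c = (0, 10/7, -5/4, 1)
Ac = (0, 0, -375/416, 12/59)
Σ b_i: 47/100·1 + (-2401/13500)·1 + (-208/10125)·1 + 59/81·1 = 1 ✓
b·c: (-2401/13500)·10/7 + (-208/10125)·(-5/4) + 59/81·1 = 1/2 ✓
b·c²: (-2401/13500)·100/49 + (-208/10125)·25/16 + 59/81·1 = 1/3 ✓
b·Ac: (-208/10125)·(-375/416) + 59/81·12/59 = 1/6 ✓
b·c³: (-2401/13500)·1000/343 + (-208/10125)·(-125/64) + 59/81·1 = 1/4 ✓
b·(c∘Ac): (-208/10125)·1875/1664 + 59/81·12/59 = 1/8 ✓
b·Ac²: (-208/10125)·(-1875/1456) + 59/81·129/1652 = 1/12 ✓
b·A²c: 59/81·27/472 = 1/24 ✓; 4 stages ⇒ order 4.

4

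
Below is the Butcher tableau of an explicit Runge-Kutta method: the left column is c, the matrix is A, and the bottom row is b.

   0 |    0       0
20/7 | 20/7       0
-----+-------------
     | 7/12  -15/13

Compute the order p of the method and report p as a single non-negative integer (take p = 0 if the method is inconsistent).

b = (7/12, -15/13)
c = (0, 20/7)
Σ b_i: 7/12·1 + (-15/13)·1 = -89/156 ≠ 1 ⇒ order 0.

0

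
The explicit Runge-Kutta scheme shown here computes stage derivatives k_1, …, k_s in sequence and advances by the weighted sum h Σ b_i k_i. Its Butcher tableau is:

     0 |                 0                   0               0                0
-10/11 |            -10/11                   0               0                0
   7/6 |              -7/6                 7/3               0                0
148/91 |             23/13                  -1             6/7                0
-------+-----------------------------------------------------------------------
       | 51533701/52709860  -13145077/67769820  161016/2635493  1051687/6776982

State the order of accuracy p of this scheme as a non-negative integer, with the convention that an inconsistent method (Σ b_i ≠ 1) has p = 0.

b = (51533701/52709860, -13145077/67769820, 161016/2635493, 1051687/6776982)
c = (0, -10/11, 7/6, 148/91)
Ac = (0, 0, -70/33, 21/11)
Σ b_i: 51533701/52709860·1 + (-13145077/67769820)·1 + 161016/2635493·1 + 1051687/6776982·1 = 1 ✓
b·c: (-13145077/67769820)·(-10/11) + 161016/2635493·7/6 + 1051687/6776982·148/91 = 1/2 ✓
b·c²: (-13145077/67769820)·100/121 + 161016/2635493·49/36 + 1051687/6776982·21904/8281 = 1/3 ✓
b·Ac: 161016/2635493·(-70/33) + 1051687/6776982·21/11 = 1/6 ✓
b·c³: (-13145077/67769820)·(-1000/1331) + 161016/2635493·343/216 + 1051687/6776982·3241792/753571 = 3087759803/3391879491 ≠ 1/4 ⇒ order 3.
b·(c∘Ac): 161016/2635493·(-245/99) + 1051687/6776982·444/143 = 4108006/12424467 ≠ 1/8
b·Ac²: 161016/2635493·700/363 + 1051687/6776982·247/726 = 76311299/447280812 ≠ 1/12
b·A²c: 1051687/6776982·(-20/11) = -10516870/37273401 ≠ 1/24

3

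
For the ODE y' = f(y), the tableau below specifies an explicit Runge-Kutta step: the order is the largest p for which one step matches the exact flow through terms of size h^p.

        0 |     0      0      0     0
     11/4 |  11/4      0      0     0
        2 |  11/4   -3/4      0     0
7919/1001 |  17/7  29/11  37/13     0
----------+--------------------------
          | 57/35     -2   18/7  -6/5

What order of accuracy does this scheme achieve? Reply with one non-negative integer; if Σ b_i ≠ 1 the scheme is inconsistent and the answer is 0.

b = (57/35, -2, 18/7, -6/5)
c = (0, 11/4, 2, 7919/1001)
Ac = (0, 0, -33/16, 673/52)
Σ b_i: 57/35·1 + (-2)·1 + 18/7·1 + (-6/5)·1 = 1 ✓
b·c: (-2)·11/4 + 18/7·2 + (-6/5)·7919/1001 = -98603/10010 ≠ 1/2 ⇒ order 1.

1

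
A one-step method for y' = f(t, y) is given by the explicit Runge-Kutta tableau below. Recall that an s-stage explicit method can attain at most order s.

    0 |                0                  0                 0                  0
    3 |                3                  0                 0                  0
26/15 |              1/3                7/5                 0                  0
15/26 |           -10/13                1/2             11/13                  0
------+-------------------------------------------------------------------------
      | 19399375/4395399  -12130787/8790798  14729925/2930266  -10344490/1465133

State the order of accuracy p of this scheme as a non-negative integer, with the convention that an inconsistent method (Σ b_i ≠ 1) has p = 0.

b = (19399375/4395399, -12130787/8790798, 14729925/2930266, -10344490/1465133)
c = (0, 3, 26/15, 15/26)
Ac = (0, 0, 21/5, 89/30)
Σ b_i: 19399375/4395399·1 + (-12130787/8790798)·1 + 14729925/2930266·1 + (-10344490/1465133)·1 = 1 ✓
b·c: (-12130787/8790798)·3 + 14729925/2930266·26/15 + (-10344490/1465133)·15/26 = 1/2 ✓
b·c²: (-12130787/8790798)·9 + 14729925/2930266·676/225 + (-10344490/1465133)·225/676 = 1/3 ✓
b·Ac: 14729925/2930266·21/5 + (-10344490/1465133)·89/30 = 1/6 ✓
b·c³: (-12130787/8790798)·27 + 14729925/2930266·17576/3375 + (-10344490/1465133)·3375/17576 = -42635692061/3428411220 ≠ 1/4 ⇒ order 3.
b·(c∘Ac): 14729925/2930266·182/25 + (-10344490/1465133)·89/52 = 71823869/2930266 ≠ 1/8
b·Ac²: 14729925/2930266·63/5 + (-10344490/1465133)·3169/450 = 1795529713/131861970 ≠ 1/12
b·A²c: (-10344490/1465133)·231/65 = -36762726/1465133 ≠ 1/24

3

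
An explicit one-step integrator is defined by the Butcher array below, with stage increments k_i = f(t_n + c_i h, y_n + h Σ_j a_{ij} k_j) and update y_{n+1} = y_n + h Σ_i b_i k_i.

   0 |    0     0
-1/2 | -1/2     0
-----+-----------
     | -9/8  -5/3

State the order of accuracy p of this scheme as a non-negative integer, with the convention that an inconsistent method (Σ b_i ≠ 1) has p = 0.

0

b = (-9/8, -5/3)
c = (0, -1/2)
Σ b_i: (-9/8)·1 + (-5/3)·1 = -67/24 ≠ 1 ⇒ order 0.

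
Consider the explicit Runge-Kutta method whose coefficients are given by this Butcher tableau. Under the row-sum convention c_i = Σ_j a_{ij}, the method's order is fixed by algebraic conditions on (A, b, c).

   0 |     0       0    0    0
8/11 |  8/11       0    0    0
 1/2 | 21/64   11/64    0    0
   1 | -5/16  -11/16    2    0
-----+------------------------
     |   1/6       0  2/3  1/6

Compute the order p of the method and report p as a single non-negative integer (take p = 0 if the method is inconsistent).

b = (1/6, 0, 2/3, 1/6)
c = (0, 8/11, 1/2, 1)
Ac = (0, 0, 1/8, 1/2)
Σ b_i: 1/6·1 + 2/3·1 + 1/6·1 = 1 ✓
b·c: 2/3·1/2 + 1/6·1 = 1/2 ✓
b·c²: 2/3·1/4 + 1/6·1 = 1/3 ✓
b·Ac: 2/3·1/8 + 1/6·1/2 = 1/6 ✓
b·c³: 2/3·1/8 + 1/6·1 = 1/4 ✓
b·(c∘Ac): 2/3·1/16 + 1/6·1/2 = 1/8 ✓
b·Ac²: 2/3·1/11 + 1/6·3/22 = 1/12 ✓
b·A²c: 1/6·1/4 = 1/24 ✓; 4 stages ⇒ order 4.

4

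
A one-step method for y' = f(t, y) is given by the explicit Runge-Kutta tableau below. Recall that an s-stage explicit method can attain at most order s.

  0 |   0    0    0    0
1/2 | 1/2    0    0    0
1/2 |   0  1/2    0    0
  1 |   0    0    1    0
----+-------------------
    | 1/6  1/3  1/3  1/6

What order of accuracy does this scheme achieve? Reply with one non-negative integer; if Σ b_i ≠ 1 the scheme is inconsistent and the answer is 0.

b = (1/6, 1/3, 1/3, 1/6)
c = (0, 1/2, 1/2, 1)
Ac = (0, 0, 1/4, 1/2)
Σ b_i: 1/6·1 + 1/3·1 + 1/3·1 + 1/6·1 = 1 ✓
b·c: 1/3·1/2 + 1/3·1/2 + 1/6·1 = 1/2 ✓
b·c²: 1/3·1/4 + 1/3·1/4 + 1/6·1 = 1/3 ✓
b·Ac: 1/3·1/4 + 1/6·1/2 = 1/6 ✓
b·c³: 1/3·1/8 + 1/3·1/8 + 1/6·1 = 1/4 ✓
b·(c∘Ac): 1/3·1/8 + 1/6·1/2 = 1/8 ✓
b·Ac²: 1/3·1/8 + 1/6·1/4 = 1/12 ✓
b·A²c: 1/6·1/4 = 1/24 ✓; 4 stages ⇒ order 4.

4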